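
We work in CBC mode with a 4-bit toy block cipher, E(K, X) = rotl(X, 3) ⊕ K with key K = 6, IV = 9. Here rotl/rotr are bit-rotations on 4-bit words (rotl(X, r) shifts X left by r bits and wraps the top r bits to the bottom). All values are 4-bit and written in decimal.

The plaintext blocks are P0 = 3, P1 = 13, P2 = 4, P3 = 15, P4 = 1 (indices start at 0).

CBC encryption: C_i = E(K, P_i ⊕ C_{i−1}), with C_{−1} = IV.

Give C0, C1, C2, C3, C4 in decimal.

C0 = 3, C1 = 1, C2 = 12, C3 = 15, C4 = 1

C0: P0 ⊕ 9 = 10; E(K, 10) = 3.
C1: P1 ⊕ 3 = 14; E(K, 14) = 1.
C2: P2 ⊕ 1 = 5; E(K, 5) = 12.
C3: P3 ⊕ 12 = 3; E(K, 3) = 15.
C4: P4 ⊕ 15 = 14; E(K, 14) = 1.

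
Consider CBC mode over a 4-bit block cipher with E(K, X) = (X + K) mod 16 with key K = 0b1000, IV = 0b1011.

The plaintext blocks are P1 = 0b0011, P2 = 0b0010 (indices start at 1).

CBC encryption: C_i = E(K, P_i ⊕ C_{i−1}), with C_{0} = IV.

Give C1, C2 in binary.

C1 = 0b0000, C2 = 0b1010

C1: P1 ⊕ 0b1011 = 0b1000; E(K, 0b1000) = 0b0000.
C2: P2 ⊕ 0b0000 = 0b0010; E(K, 0b0010) = 0b1010.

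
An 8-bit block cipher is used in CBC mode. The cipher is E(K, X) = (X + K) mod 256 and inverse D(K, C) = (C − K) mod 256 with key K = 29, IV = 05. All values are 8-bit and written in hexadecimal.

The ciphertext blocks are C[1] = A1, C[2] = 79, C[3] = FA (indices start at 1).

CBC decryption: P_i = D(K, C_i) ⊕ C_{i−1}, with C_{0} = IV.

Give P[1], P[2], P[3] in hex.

P[1]: D(K, A1) = 78; 78 ⊕ 05 = 7D.
P[2]: D(K, 79) = 50; 50 ⊕ A1 = F1.
P[3]: D(K, FA) = D1; D1 ⊕ 79 = A8.

P[1] = 7D, P[2] = F1, P[3] = A8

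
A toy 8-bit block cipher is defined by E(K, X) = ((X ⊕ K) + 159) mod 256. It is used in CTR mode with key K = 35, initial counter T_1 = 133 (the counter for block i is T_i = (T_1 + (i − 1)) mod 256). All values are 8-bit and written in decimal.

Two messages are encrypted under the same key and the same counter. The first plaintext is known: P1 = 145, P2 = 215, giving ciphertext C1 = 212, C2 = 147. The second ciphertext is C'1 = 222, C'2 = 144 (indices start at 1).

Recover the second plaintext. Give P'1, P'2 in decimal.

P'1 = 155, P'2 = 212

In CTR with a reused counter, both messages share the same keystream S_i, so C_i ⊕ C'_i = P_i ⊕ P'_i and thus P'_i = P_i ⊕ C_i ⊕ C'_i.
P'1: 145 ⊕ 212 ⊕ 222 = 155.
P'2: 215 ⊕ 147 ⊕ 144 = 212.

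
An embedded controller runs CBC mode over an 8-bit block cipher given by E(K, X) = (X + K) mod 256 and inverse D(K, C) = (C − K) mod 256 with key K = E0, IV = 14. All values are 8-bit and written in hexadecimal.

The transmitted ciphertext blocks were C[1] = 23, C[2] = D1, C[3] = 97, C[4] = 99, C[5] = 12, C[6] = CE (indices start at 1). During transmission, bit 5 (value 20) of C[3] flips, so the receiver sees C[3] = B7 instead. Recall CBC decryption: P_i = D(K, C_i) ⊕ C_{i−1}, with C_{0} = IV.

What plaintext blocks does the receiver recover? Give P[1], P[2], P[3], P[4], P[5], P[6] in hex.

P[1] = 57, P[2] = D2, P[3] = 06, P[4] = 0E, P[5] = AB, P[6] = FC

Only C[3] changed, to B7. In CBC, a change in C_i garbles P_i and flips the same bit in P_{i+1}. Decrypting the received ciphertext:
P[1]: D(K, 23) = 43; 43 ⊕ 14 = 57.
P[2]: D(K, D1) = F1; F1 ⊕ 23 = D2.
P[3]: D(K, B7) = D7; D7 ⊕ D1 = 06.
P[4]: D(K, 99) = B9; B9 ⊕ B7 = 0E.
P[5]: D(K, 12) = 32; 32 ⊕ 99 = AB.
P[6]: D(K, CE) = EE; EE ⊕ 12 = FC.
Blocks that differ from the original plaintext: P[3], P[4].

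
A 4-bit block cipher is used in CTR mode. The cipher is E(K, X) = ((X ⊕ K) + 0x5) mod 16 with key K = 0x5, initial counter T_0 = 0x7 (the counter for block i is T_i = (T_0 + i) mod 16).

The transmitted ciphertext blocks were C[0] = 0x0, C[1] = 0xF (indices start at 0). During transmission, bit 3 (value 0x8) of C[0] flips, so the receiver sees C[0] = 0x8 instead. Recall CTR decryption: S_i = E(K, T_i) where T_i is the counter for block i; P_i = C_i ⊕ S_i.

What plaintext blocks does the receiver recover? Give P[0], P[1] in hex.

P[0] = 0xF, P[1] = 0xD

Only C[0] changed, to 0x8. In CTR, a change in C_i flips the same bit in P_i only; the keystream is unaffected. Decrypting the received ciphertext:
P[0]: T = 0x7, S = E(K, T) = 0x7; 0x8 ⊕ 0x7 = 0xF.
P[1]: T = 0x8, S = E(K, T) = 0x2; 0xF ⊕ 0x2 = 0xD.
Blocks that differ from the original plaintext: P[0].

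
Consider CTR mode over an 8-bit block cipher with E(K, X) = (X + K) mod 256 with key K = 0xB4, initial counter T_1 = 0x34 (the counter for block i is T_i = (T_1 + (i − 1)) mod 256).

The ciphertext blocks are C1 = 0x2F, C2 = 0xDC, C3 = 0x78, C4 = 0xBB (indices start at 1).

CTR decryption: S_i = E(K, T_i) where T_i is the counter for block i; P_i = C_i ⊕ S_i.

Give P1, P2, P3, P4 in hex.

P1: T = 0x34, S = E(K, T) = 0xE8; 0x2F ⊕ 0xE8 = 0xC7.
P2: T = 0x35, S = E(K, T) = 0xE9; 0xDC ⊕ 0xE9 = 0x35.
P3: T = 0x36, S = E(K, T) = 0xEA; 0x78 ⊕ 0xEA = 0x92.
P4: T = 0x37, S = E(K, T) = 0xEB; 0xBB ⊕ 0xEB = 0x50.

P1 = 0xC7, P2 = 0x35, P3 = 0x92, P4 = 0x50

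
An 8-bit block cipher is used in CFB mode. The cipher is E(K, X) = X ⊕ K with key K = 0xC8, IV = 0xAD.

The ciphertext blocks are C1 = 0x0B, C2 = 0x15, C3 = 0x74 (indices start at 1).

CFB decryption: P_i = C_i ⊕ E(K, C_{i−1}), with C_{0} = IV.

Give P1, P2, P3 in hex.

P1: E(K, 0xAD) = 0x65; 0x0B ⊕ 0x65 = 0x6E.
P2: E(K, 0x0B) = 0xC3; 0x15 ⊕ 0xC3 = 0xD6.
P3: E(K, 0x15) = 0xDD; 0x74 ⊕ 0xDD = 0xA9.

P1 = 0x6E, P2 = 0xD6, P3 = 0xA9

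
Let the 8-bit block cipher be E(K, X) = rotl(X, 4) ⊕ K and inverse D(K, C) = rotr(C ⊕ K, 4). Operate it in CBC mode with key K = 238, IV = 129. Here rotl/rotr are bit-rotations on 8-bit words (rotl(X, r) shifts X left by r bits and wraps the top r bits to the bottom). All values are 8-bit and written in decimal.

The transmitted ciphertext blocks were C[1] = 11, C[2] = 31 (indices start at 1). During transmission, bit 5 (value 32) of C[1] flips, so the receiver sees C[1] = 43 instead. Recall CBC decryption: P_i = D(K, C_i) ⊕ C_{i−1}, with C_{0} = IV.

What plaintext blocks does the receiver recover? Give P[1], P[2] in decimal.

P[1] = 221, P[2] = 52

Only C[1] changed, to 43. In CBC, a change in C_i garbles P_i and flips the same bit in P_{i+1}. Decrypting the received ciphertext:
P[1]: D(K, 43) = 92; 92 ⊕ 129 = 221.
P[2]: D(K, 31) = 31; 31 ⊕ 43 = 52.
Blocks that differ from the original plaintext: P[1], P[2].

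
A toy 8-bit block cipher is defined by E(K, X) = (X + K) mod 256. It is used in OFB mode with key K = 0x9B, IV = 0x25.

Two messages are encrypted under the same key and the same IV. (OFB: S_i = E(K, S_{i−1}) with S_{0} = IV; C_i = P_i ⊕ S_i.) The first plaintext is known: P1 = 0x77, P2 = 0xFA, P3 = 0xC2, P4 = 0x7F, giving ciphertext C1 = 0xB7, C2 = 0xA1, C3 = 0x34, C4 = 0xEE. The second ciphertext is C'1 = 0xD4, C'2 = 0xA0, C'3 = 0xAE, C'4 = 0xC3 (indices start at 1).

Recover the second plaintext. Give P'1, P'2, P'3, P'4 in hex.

P'1 = 0x14, P'2 = 0xFB, P'3 = 0x58, P'4 = 0x52

In OFB with a reused IV, both messages share the same keystream S_i, so C_i ⊕ C'_i = P_i ⊕ P'_i and thus P'_i = P_i ⊕ C_i ⊕ C'_i.
P'1: 0x77 ⊕ 0xB7 ⊕ 0xD4 = 0x14.
P'2: 0xFA ⊕ 0xA1 ⊕ 0xA0 = 0xFB.
P'3: 0xC2 ⊕ 0x34 ⊕ 0xAE = 0x58.
P'4: 0x7F ⊕ 0xEE ⊕ 0xC3 = 0x52.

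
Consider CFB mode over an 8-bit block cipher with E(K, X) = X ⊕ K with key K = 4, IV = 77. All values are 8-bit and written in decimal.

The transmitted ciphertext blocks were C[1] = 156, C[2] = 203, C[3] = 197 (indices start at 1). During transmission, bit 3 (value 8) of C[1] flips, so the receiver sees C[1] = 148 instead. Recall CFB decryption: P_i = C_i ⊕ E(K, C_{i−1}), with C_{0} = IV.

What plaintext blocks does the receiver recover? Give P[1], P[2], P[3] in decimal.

P[1] = 221, P[2] = 91, P[3] = 10

Only C[1] changed, to 148. In CFB, a change in C_i flips the same bit in P_i and garbles P_{i+1}. Decrypting the received ciphertext:
P[1]: E(K, 77) = 73; 148 ⊕ 73 = 221.
P[2]: E(K, 148) = 144; 203 ⊕ 144 = 91.
P[3]: E(K, 203) = 207; 197 ⊕ 207 = 10.
Blocks that differ from the original plaintext: P[1], P[2].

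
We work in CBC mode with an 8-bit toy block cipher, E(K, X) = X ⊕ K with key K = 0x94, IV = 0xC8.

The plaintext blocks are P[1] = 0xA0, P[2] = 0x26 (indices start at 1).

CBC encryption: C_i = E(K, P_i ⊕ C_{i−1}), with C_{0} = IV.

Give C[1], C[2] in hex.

C[1] = 0xFC, C[2] = 0x4E

C[1]: P[1] ⊕ 0xC8 = 0x68; E(K, 0x68) = 0xFC.
C[2]: P[2] ⊕ 0xFC = 0xDA; E(K, 0xDA) = 0x4E.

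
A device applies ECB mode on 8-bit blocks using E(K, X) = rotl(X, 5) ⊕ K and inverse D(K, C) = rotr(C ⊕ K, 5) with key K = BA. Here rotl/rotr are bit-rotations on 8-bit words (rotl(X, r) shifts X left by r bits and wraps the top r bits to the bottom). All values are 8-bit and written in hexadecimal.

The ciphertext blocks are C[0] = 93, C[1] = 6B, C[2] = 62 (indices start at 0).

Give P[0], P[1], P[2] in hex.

ECB decryption: P_i = D(K, C_i).
P[0]: D(K, 93) = 49.
P[1]: D(K, 6B) = 8E.
P[2]: D(K, 62) = C6.

P[0] = 49, P[1] = 8E, P[2] = C6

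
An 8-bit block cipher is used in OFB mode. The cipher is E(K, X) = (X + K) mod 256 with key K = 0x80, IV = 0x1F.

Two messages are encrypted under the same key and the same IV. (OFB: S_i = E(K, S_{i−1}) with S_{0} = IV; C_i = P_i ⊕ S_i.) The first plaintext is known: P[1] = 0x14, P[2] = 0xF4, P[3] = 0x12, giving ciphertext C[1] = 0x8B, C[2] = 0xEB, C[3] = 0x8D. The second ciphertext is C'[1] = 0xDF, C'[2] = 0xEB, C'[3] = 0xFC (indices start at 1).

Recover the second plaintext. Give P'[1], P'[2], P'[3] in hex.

In OFB with a reused IV, both messages share the same keystream S_i, so C_i ⊕ C'_i = P_i ⊕ P'_i and thus P'_i = P_i ⊕ C_i ⊕ C'_i.
P'[1]: 0x14 ⊕ 0x8B ⊕ 0xDF = 0x40.
P'[2]: 0xF4 ⊕ 0xEB ⊕ 0xEB = 0xF4.
P'[3]: 0x12 ⊕ 0x8D ⊕ 0xFC = 0x63.

P'[1] = 0x40, P'[2] = 0xF4, P'[3] = 0x63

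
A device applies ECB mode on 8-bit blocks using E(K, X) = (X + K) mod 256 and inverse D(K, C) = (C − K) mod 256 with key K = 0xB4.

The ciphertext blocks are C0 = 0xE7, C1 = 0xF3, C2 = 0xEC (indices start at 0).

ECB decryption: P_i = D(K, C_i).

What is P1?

P1: D(K, 0xF3) = 0x3F.

P1 = 0x3F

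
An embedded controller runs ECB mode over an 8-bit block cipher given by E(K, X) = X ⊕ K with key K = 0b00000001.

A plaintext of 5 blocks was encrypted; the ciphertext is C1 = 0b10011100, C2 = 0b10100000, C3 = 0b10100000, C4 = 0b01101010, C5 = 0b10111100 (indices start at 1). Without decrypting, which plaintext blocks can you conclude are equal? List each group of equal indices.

ECB encrypts each block independently with the same key, so equal ciphertext blocks imply equal plaintext blocks.
C2 = C3 = 0b10100000, so P2 = P3.

P2 = P3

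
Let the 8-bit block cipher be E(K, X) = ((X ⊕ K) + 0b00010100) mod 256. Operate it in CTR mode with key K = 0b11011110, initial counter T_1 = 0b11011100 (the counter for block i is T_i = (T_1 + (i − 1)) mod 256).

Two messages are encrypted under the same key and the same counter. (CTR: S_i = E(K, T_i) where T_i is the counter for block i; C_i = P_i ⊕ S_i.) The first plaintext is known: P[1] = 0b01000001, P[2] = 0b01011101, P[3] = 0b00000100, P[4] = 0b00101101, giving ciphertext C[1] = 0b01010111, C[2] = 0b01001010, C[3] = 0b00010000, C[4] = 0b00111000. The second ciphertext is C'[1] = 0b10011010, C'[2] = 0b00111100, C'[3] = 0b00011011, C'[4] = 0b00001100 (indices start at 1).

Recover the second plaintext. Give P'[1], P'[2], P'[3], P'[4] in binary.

In CTR with a reused counter, both messages share the same keystream S_i, so C_i ⊕ C'_i = P_i ⊕ P'_i and thus P'_i = P_i ⊕ C_i ⊕ C'_i.
P'[1]: 0b01000001 ⊕ 0b01010111 ⊕ 0b10011010 = 0b10001100.
P'[2]: 0b01011101 ⊕ 0b01001010 ⊕ 0b00111100 = 0b00101011.
P'[3]: 0b00000100 ⊕ 0b00010000 ⊕ 0b00011011 = 0b00001111.
P'[4]: 0b00101101 ⊕ 0b00111000 ⊕ 0b00001100 = 0b00011001.

P'[1] = 0b10001100, P'[2] = 0b00101011, P'[3] = 0b00001111, P'[4] = 0b00011001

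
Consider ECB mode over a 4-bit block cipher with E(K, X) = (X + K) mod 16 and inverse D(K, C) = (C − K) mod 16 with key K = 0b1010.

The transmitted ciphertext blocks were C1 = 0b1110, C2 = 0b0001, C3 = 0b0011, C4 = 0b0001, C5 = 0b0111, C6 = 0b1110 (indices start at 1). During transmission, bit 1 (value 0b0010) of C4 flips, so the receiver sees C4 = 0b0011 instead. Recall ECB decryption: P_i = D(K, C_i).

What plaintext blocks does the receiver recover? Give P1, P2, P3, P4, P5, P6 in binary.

Only C4 changed, to 0b0011. In ECB, a change in C_i affects only P_i. Decrypting the received ciphertext:
P1: D(K, 0b1110) = 0b0100.
P2: D(K, 0b0001) = 0b0111.
P3: D(K, 0b0011) = 0b1001.
P4: D(K, 0b0011) = 0b1001.
P5: D(K, 0b0111) = 0b1101.
P6: D(K, 0b1110) = 0b0100.
Blocks that differ from the original plaintext: P4.

P1 = 0b0100, P2 = 0b0111, P3 = 0b1001, P4 = 0b1001, P5 = 0b1101, P6 = 0b0100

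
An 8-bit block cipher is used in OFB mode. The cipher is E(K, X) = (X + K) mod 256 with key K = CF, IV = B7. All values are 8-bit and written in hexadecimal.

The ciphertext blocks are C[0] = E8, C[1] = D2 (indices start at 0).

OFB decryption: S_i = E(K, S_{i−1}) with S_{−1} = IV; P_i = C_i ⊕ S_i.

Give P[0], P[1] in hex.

P[0] = 6E, P[1] = 87

P[0]: S = E(K, B7) = 86; E8 ⊕ 86 = 6E.
P[1]: S = E(K, 86) = 55; D2 ⊕ 55 = 87.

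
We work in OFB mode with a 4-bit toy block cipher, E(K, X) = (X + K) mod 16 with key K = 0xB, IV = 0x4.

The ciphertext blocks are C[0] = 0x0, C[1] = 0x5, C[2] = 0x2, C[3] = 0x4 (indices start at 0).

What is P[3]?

OFB decryption: S_i = E(K, S_{i−1}) with S_{−1} = IV; P_i = C_i ⊕ S_i.
P[0]: S = E(K, 0x4) = 0xF; 0x0 ⊕ 0xF = 0xF.
P[1]: S = E(K, 0xF) = 0xA; 0x5 ⊕ 0xA = 0xF.
P[2]: S = E(K, 0xA) = 0x5; 0x2 ⊕ 0x5 = 0x7.
P[3]: S = E(K, 0x5) = 0x0; 0x4 ⊕ 0x0 = 0x4.

P[3] = 0x4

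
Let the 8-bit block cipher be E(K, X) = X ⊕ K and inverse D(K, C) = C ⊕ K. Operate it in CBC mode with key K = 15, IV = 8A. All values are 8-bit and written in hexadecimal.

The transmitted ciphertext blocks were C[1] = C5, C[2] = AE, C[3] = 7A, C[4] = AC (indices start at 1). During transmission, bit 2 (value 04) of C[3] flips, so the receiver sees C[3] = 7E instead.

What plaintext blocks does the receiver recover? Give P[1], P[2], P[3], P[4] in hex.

CBC decryption: P_i = D(K, C_i) ⊕ C_{i−1}, with C_{0} = IV.
Only C[3] changed, to 7E. In CBC, a change in C_i garbles P_i and flips the same bit in P_{i+1}. Decrypting the received ciphertext:
P[1]: D(K, C5) = D0; D0 ⊕ 8A = 5A.
P[2]: D(K, AE) = BB; BB ⊕ C5 = 7E.
P[3]: D(K, 7E) = 6B; 6B ⊕ AE = C5.
P[4]: D(K, AC) = B9; B9 ⊕ 7E = C7.
Blocks that differ from the original plaintext: P[3], P[4].

P[1] = 5A, P[2] = 7E, P[3] = C5, P[4] = C7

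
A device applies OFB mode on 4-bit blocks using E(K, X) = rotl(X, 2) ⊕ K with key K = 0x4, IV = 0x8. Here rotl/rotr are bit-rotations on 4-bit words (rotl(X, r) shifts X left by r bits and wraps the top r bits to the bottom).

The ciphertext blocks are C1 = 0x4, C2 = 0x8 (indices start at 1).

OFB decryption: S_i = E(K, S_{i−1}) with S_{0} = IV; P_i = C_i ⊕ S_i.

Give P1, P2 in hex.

P1: S = E(K, 0x8) = 0x6; 0x4 ⊕ 0x6 = 0x2.
P2: S = E(K, 0x6) = 0xD; 0x8 ⊕ 0xD = 0x5.

P1 = 0x2, P2 = 0x5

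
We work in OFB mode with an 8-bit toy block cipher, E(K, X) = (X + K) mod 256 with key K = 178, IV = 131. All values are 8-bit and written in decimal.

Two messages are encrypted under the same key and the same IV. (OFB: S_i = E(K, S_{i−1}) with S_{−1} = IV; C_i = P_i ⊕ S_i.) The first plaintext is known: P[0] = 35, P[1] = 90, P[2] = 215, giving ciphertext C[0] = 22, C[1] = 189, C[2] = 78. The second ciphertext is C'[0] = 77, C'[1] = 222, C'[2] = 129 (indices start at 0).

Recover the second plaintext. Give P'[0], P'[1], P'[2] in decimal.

In OFB with a reused IV, both messages share the same keystream S_i, so C_i ⊕ C'_i = P_i ⊕ P'_i and thus P'_i = P_i ⊕ C_i ⊕ C'_i.
P'[0]: 35 ⊕ 22 ⊕ 77 = 120.
P'[1]: 90 ⊕ 189 ⊕ 222 = 57.
P'[2]: 215 ⊕ 78 ⊕ 129 = 24.

P'[0] = 120, P'[1] = 57, P'[2] = 24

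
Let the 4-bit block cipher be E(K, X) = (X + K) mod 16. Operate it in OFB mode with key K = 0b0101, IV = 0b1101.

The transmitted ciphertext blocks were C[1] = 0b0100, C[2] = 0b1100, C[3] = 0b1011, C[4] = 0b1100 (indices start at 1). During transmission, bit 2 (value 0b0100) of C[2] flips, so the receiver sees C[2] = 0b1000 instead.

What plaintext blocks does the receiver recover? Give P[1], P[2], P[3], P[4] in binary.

P[1] = 0b0110, P[2] = 0b1111, P[3] = 0b0111, P[4] = 0b1101

OFB decryption: S_i = E(K, S_{i−1}) with S_{0} = IV; P_i = C_i ⊕ S_i.
Only C[2] changed, to 0b1000. In OFB, a change in C_i flips the same bit in P_i only; the keystream is unaffected. Decrypting the received ciphertext:
P[1]: S = E(K, 0b1101) = 0b0010; 0b0100 ⊕ 0b0010 = 0b0110.
P[2]: S = E(K, 0b0010) = 0b0111; 0b1000 ⊕ 0b0111 = 0b1111.
P[3]: S = E(K, 0b0111) = 0b1100; 0b1011 ⊕ 0b1100 = 0b0111.
P[4]: S = E(K, 0b1100) = 0b0001; 0b1100 ⊕ 0b0001 = 0b1101.
Blocks that differ from the original plaintext: P[2].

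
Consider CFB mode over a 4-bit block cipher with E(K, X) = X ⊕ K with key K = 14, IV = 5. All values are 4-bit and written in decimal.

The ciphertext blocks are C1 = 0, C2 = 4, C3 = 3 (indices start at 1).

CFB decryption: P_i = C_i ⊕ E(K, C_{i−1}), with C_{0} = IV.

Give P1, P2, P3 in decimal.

P1: E(K, 5) = 11; 0 ⊕ 11 = 11.
P2: E(K, 0) = 14; 4 ⊕ 14 = 10.
P3: E(K, 4) = 10; 3 ⊕ 10 = 9.

P1 = 11, P2 = 10, P3 = 9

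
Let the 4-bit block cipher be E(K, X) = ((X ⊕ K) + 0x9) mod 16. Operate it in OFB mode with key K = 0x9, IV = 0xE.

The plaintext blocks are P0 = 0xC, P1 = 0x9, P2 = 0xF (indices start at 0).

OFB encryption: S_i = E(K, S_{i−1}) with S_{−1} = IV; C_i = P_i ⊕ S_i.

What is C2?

C0: S = E(K, 0xE) = 0x0; 0xC ⊕ 0x0 = 0xC.
C1: S = E(K, 0x0) = 0x2; 0x9 ⊕ 0x2 = 0xB.
C2: S = E(K, 0x2) = 0x4; 0xF ⊕ 0x4 = 0xB.

C2 = 0xB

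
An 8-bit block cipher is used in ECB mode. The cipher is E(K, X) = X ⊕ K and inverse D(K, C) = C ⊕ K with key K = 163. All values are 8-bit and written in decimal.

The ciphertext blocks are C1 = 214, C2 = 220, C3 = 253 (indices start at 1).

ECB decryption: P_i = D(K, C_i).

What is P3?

P3: D(K, 253) = 94.

P3 = 94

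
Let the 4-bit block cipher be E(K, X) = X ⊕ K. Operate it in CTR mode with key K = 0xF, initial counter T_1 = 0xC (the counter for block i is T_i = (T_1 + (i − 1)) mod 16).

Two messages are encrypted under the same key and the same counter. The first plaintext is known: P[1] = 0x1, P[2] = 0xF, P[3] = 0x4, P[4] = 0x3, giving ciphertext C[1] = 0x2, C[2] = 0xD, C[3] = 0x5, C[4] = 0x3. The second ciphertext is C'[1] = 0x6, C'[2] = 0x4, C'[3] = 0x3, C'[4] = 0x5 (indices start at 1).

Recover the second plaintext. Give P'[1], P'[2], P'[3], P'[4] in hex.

P'[1] = 0x5, P'[2] = 0x6, P'[3] = 0x2, P'[4] = 0x5

In CTR with a reused counter, both messages share the same keystream S_i, so C_i ⊕ C'_i = P_i ⊕ P'_i and thus P'_i = P_i ⊕ C_i ⊕ C'_i.
P'[1]: 0x1 ⊕ 0x2 ⊕ 0x6 = 0x5.
P'[2]: 0xF ⊕ 0xD ⊕ 0x4 = 0x6.
P'[3]: 0x4 ⊕ 0x5 ⊕ 0x3 = 0x2.
P'[4]: 0x3 ⊕ 0x3 ⊕ 0x5 = 0x5.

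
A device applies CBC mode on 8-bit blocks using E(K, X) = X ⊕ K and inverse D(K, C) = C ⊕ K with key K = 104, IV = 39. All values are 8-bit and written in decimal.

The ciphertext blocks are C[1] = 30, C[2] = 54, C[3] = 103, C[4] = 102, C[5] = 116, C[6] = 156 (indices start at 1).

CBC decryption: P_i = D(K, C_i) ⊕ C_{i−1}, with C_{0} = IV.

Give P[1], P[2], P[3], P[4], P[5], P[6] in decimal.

P[1]: D(K, 30) = 118; 118 ⊕ 39 = 81.
P[2]: D(K, 54) = 94; 94 ⊕ 30 = 64.
P[3]: D(K, 103) = 15; 15 ⊕ 54 = 57.
P[4]: D(K, 102) = 14; 14 ⊕ 103 = 105.
P[5]: D(K, 116) = 28; 28 ⊕ 102 = 122.
P[6]: D(K, 156) = 244; 244 ⊕ 116 = 128.

P[1] = 81, P[2] = 64, P[3] = 57, P[4] = 105, P[5] = 122, P[6] = 128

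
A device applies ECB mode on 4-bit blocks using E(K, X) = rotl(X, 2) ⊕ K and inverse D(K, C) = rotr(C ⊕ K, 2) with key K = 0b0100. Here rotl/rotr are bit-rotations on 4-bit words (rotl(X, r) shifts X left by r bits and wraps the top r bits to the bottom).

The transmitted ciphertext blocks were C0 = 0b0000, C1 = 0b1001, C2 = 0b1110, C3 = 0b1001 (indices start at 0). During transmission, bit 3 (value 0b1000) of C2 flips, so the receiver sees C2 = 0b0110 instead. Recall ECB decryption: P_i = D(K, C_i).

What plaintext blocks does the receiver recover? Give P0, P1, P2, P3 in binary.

P0 = 0b0001, P1 = 0b0111, P2 = 0b1000, P3 = 0b0111

Only C2 changed, to 0b0110. In ECB, a change in C_i affects only P_i. Decrypting the received ciphertext:
P0: D(K, 0b0000) = 0b0001.
P1: D(K, 0b1001) = 0b0111.
P2: D(K, 0b0110) = 0b1000.
P3: D(K, 0b1001) = 0b0111.
Blocks that differ from the original plaintext: P2.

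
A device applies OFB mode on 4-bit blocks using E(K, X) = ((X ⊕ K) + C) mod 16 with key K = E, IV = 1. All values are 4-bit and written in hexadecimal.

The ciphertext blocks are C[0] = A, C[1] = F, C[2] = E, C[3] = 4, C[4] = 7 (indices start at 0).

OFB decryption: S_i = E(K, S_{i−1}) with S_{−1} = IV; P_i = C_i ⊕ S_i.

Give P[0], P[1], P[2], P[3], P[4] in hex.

P[0] = 1, P[1] = E, P[2] = 5, P[3] = 5, P[4] = C

P[0]: S = E(K, 1) = B; A ⊕ B = 1.
P[1]: S = E(K, B) = 1; F ⊕ 1 = E.
P[2]: S = E(K, 1) = B; E ⊕ B = 5.
P[3]: S = E(K, B) = 1; 4 ⊕ 1 = 5.
P[4]: S = E(K, 1) = B; 7 ⊕ B = C.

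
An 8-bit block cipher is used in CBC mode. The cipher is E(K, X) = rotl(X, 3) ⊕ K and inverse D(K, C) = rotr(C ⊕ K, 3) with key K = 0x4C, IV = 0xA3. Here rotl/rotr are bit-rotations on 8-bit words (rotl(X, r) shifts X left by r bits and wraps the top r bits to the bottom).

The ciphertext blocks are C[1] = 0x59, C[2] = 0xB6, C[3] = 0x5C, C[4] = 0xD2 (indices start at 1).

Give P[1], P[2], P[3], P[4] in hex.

CBC decryption: P_i = D(K, C_i) ⊕ C_{i−1}, with C_{0} = IV.
P[1]: D(K, 0x59) = 0xA2; 0xA2 ⊕ 0xA3 = 0x01.
P[2]: D(K, 0xB6) = 0x5F; 0x5F ⊕ 0x59 = 0x06.
P[3]: D(K, 0x5C) = 0x02; 0x02 ⊕ 0xB6 = 0xB4.
P[4]: D(K, 0xD2) = 0xD3; 0xD3 ⊕ 0x5C = 0x8F.

P[1] = 0x01, P[2] = 0x06, P[3] = 0xB4, P[4] = 0x8F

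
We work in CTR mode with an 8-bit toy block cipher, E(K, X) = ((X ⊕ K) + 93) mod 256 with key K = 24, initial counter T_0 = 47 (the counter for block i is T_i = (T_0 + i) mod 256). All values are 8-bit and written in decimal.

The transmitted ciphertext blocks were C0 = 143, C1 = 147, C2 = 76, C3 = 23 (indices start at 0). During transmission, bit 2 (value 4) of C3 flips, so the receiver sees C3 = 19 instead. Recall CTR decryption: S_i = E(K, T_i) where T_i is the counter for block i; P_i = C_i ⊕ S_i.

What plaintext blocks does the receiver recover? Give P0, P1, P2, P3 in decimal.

Only C3 changed, to 19. In CTR, a change in C_i flips the same bit in P_i only; the keystream is unaffected. Decrypting the received ciphertext:
P0: T = 47, S = E(K, T) = 148; 143 ⊕ 148 = 27.
P1: T = 48, S = E(K, T) = 133; 147 ⊕ 133 = 22.
P2: T = 49, S = E(K, T) = 134; 76 ⊕ 134 = 202.
P3: T = 50, S = E(K, T) = 135; 19 ⊕ 135 = 148.
Blocks that differ from the original plaintext: P3.

P0 = 27, P1 = 22, P2 = 202, P3 = 148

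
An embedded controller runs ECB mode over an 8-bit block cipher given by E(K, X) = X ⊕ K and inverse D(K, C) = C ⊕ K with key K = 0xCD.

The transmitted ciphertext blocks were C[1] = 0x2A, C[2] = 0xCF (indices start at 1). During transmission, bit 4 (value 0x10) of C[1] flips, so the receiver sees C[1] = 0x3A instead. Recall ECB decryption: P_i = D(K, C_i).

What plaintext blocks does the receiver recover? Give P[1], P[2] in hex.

P[1] = 0xF7, P[2] = 0x02

Only C[1] changed, to 0x3A. In ECB, a change in C_i affects only P_i. Decrypting the received ciphertext:
P[1]: D(K, 0x3A) = 0xF7.
P[2]: D(K, 0xCF) = 0x02.
Blocks that differ from the original plaintext: P[1].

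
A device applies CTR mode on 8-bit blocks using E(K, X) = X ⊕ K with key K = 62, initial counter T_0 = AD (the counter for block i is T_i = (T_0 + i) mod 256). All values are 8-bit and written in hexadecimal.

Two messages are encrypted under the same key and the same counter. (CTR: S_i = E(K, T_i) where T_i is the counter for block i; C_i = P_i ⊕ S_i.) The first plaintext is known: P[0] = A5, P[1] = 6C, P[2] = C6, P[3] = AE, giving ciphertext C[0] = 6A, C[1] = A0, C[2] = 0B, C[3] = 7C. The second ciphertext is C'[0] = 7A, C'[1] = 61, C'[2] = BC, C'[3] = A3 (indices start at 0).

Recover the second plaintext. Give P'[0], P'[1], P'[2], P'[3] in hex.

P'[0] = B5, P'[1] = AD, P'[2] = 71, P'[3] = 71

In CTR with a reused counter, both messages share the same keystream S_i, so C_i ⊕ C'_i = P_i ⊕ P'_i and thus P'_i = P_i ⊕ C_i ⊕ C'_i.
P'[0]: A5 ⊕ 6A ⊕ 7A = B5.
P'[1]: 6C ⊕ A0 ⊕ 61 = AD.
P'[2]: C6 ⊕ 0B ⊕ BC = 71.
P'[3]: AE ⊕ 7C ⊕ A3 = 71.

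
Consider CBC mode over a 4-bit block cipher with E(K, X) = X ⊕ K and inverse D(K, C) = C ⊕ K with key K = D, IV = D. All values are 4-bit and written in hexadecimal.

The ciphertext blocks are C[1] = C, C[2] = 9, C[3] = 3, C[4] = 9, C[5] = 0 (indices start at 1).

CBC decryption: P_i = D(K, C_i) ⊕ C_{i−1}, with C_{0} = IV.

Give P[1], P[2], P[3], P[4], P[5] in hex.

P[1]: D(K, C) = 1; 1 ⊕ D = C.
P[2]: D(K, 9) = 4; 4 ⊕ C = 8.
P[3]: D(K, 3) = E; E ⊕ 9 = 7.
P[4]: D(K, 9) = 4; 4 ⊕ 3 = 7.
P[5]: D(K, 0) = D; D ⊕ 9 = 4.

P[1] = C, P[2] = 8, P[3] = 7, P[4] = 7, P[5] = 4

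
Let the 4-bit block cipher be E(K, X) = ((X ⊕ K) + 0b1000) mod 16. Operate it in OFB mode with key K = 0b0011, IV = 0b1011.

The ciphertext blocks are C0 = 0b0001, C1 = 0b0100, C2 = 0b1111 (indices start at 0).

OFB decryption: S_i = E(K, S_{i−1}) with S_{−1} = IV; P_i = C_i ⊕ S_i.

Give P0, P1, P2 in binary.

P0: S = E(K, 0b1011) = 0b0000; 0b0001 ⊕ 0b0000 = 0b0001.
P1: S = E(K, 0b0000) = 0b1011; 0b0100 ⊕ 0b1011 = 0b1111.
P2: S = E(K, 0b1011) = 0b0000; 0b1111 ⊕ 0b0000 = 0b1111.

P0 = 0b0001, P1 = 0b1111, P2 = 0b1111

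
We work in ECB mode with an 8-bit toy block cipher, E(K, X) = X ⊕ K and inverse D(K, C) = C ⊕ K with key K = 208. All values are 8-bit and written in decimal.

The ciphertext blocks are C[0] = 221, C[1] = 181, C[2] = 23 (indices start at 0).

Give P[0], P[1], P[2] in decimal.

P[0] = 13, P[1] = 101, P[2] = 199

ECB decryption: P_i = D(K, C_i).
P[0]: D(K, 221) = 13.
P[1]: D(K, 181) = 101.
P[2]: D(K, 23) = 199.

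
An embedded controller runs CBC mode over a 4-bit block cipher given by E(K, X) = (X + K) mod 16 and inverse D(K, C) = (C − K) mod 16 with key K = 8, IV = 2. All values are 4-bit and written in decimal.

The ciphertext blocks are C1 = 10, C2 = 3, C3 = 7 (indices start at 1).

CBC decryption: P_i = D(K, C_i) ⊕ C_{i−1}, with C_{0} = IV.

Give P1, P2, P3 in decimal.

P1 = 0, P2 = 1, P3 = 12

P1: D(K, 10) = 2; 2 ⊕ 2 = 0.
P2: D(K, 3) = 11; 11 ⊕ 10 = 1.
P3: D(K, 7) = 15; 15 ⊕ 3 = 12.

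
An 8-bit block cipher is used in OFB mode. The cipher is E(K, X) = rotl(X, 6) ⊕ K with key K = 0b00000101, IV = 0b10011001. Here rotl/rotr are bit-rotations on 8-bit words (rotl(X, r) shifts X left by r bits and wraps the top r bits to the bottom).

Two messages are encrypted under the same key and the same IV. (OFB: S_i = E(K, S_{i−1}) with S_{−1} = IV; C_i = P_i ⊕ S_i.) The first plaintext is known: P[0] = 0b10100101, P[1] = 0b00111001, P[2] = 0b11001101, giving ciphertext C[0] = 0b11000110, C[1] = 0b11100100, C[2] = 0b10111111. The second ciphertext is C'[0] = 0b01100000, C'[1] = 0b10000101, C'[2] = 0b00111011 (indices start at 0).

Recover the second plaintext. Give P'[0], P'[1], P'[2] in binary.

P'[0] = 0b00000011, P'[1] = 0b01011000, P'[2] = 0b01001001

In OFB with a reused IV, both messages share the same keystream S_i, so C_i ⊕ C'_i = P_i ⊕ P'_i and thus P'_i = P_i ⊕ C_i ⊕ C'_i.
P'[0]: 0b10100101 ⊕ 0b11000110 ⊕ 0b01100000 = 0b00000011.
P'[1]: 0b00111001 ⊕ 0b11100100 ⊕ 0b10000101 = 0b01011000.
P'[2]: 0b11001101 ⊕ 0b10111111 ⊕ 0b00111011 = 0b01001001.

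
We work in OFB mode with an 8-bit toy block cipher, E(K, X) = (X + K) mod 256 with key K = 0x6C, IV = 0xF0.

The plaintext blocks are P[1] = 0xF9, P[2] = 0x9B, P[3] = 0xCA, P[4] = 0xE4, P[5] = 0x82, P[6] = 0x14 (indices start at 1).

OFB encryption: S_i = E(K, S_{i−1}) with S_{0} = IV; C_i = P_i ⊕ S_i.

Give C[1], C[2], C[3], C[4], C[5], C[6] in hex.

C[1] = 0xA5, C[2] = 0x53, C[3] = 0xFE, C[4] = 0x44, C[5] = 0x8E, C[6] = 0x6C

C[1]: S = E(K, 0xF0) = 0x5C; 0xF9 ⊕ 0x5C = 0xA5.
C[2]: S = E(K, 0x5C) = 0xC8; 0x9B ⊕ 0xC8 = 0x53.
C[3]: S = E(K, 0xC8) = 0x34; 0xCA ⊕ 0x34 = 0xFE.
C[4]: S = E(K, 0x34) = 0xA0; 0xE4 ⊕ 0xA0 = 0x44.
C[5]: S = E(K, 0xA0) = 0x0C; 0x82 ⊕ 0x0C = 0x8E.
C[6]: S = E(K, 0x0C) = 0x78; 0x14 ⊕ 0x78 = 0x6C.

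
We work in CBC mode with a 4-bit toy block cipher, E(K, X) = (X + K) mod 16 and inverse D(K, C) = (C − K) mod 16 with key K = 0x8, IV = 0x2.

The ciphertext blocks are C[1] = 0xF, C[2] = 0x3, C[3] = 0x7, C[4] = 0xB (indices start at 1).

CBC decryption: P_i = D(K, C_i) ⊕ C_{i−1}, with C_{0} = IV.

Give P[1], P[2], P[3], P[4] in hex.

P[1]: D(K, 0xF) = 0x7; 0x7 ⊕ 0x2 = 0x5.
P[2]: D(K, 0x3) = 0xB; 0xB ⊕ 0xF = 0x4.
P[3]: D(K, 0x7) = 0xF; 0xF ⊕ 0x3 = 0xC.
P[4]: D(K, 0xB) = 0x3; 0x3 ⊕ 0x7 = 0x4.

P[1] = 0x5, P[2] = 0x4, P[3] = 0xC, P[4] = 0x4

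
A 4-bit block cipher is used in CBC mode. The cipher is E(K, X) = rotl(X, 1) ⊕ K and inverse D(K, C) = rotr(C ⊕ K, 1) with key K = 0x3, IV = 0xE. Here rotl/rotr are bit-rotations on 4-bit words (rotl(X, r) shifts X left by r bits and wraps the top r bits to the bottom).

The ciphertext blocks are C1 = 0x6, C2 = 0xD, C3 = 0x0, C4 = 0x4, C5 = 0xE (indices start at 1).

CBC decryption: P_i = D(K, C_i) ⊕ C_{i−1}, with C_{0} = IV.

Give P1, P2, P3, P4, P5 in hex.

P1 = 0x4, P2 = 0x1, P3 = 0x4, P4 = 0xB, P5 = 0xA

P1: D(K, 0x6) = 0xA; 0xA ⊕ 0xE = 0x4.
P2: D(K, 0xD) = 0x7; 0x7 ⊕ 0x6 = 0x1.
P3: D(K, 0x0) = 0x9; 0x9 ⊕ 0xD = 0x4.
P4: D(K, 0x4) = 0xB; 0xB ⊕ 0x0 = 0xB.
P5: D(K, 0xE) = 0xE; 0xE ⊕ 0x4 = 0xA.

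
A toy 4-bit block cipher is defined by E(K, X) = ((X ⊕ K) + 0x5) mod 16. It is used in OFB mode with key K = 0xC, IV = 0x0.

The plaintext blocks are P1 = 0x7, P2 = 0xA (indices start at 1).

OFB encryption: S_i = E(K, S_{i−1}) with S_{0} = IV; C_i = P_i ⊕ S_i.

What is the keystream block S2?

0x2

C1: S = E(K, 0x0) = 0x1; 0x7 ⊕ 0x1 = 0x6.
C2: S = E(K, 0x1) = 0x2; 0xA ⊕ 0x2 = 0x8.
So S2 = 0x2.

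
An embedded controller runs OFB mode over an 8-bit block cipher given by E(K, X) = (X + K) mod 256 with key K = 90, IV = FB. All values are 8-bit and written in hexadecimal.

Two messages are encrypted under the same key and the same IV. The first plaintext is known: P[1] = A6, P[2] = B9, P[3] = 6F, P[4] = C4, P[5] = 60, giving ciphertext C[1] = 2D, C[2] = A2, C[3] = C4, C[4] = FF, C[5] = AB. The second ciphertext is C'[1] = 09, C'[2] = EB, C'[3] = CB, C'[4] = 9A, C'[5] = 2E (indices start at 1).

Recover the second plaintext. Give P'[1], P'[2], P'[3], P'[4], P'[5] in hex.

P'[1] = 82, P'[2] = F0, P'[3] = 60, P'[4] = A1, P'[5] = E5

In OFB with a reused IV, both messages share the same keystream S_i, so C_i ⊕ C'_i = P_i ⊕ P'_i and thus P'_i = P_i ⊕ C_i ⊕ C'_i.
P'[1]: A6 ⊕ 2D ⊕ 09 = 82.
P'[2]: B9 ⊕ A2 ⊕ EB = F0.
P'[3]: 6F ⊕ C4 ⊕ CB = 60.
P'[4]: C4 ⊕ FF ⊕ 9A = A1.
P'[5]: 60 ⊕ AB ⊕ 2E = E5.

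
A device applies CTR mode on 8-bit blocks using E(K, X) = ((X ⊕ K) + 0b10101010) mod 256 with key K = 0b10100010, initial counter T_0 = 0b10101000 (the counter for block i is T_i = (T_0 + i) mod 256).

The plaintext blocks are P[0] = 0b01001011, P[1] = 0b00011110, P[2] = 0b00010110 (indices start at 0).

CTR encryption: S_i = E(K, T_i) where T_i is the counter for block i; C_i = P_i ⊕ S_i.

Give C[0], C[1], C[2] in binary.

C[0]: T = 0b10101000, S = E(K, T) = 0b10110100; 0b01001011 ⊕ 0b10110100 = 0b11111111.
C[1]: T = 0b10101001, S = E(K, T) = 0b10110101; 0b00011110 ⊕ 0b10110101 = 0b10101011.
C[2]: T = 0b10101010, S = E(K, T) = 0b10110010; 0b00010110 ⊕ 0b10110010 = 0b10100100.

C[0] = 0b11111111, C[1] = 0b10101011, C[2] = 0b10100100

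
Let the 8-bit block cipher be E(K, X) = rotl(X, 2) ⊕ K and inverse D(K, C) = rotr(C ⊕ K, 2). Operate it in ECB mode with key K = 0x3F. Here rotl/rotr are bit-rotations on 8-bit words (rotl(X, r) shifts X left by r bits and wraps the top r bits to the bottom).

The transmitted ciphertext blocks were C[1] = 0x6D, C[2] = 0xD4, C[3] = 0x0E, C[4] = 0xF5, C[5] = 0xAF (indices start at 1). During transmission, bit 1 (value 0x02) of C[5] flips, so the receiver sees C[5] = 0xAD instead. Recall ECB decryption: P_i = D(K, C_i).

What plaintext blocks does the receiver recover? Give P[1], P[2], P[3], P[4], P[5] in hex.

Only C[5] changed, to 0xAD. In ECB, a change in C_i affects only P_i. Decrypting the received ciphertext:
P[1]: D(K, 0x6D) = 0x94.
P[2]: D(K, 0xD4) = 0xFA.
P[3]: D(K, 0x0E) = 0x4C.
P[4]: D(K, 0xF5) = 0xB2.
P[5]: D(K, 0xAD) = 0xA4.
Blocks that differ from the original plaintext: P[5].

P[1] = 0x94, P[2] = 0xFA, P[3] = 0x4C, P[4] = 0xB2, P[5] = 0xA4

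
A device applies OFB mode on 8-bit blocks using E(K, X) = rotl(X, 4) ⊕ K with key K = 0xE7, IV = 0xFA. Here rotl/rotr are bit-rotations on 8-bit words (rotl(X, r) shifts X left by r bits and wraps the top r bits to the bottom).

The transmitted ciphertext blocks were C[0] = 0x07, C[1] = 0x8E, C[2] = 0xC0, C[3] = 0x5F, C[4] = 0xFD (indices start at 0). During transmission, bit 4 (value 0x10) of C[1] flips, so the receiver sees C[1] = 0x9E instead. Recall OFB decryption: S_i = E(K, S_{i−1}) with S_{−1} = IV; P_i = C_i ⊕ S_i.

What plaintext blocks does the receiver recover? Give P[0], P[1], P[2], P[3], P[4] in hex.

Only C[1] changed, to 0x9E. In OFB, a change in C_i flips the same bit in P_i only; the keystream is unaffected. Decrypting the received ciphertext:
P[0]: S = E(K, 0xFA) = 0x48; 0x07 ⊕ 0x48 = 0x4F.
P[1]: S = E(K, 0x48) = 0x63; 0x9E ⊕ 0x63 = 0xFD.
P[2]: S = E(K, 0x63) = 0xD1; 0xC0 ⊕ 0xD1 = 0x11.
P[3]: S = E(K, 0xD1) = 0xFA; 0x5F ⊕ 0xFA = 0xA5.
P[4]: S = E(K, 0xFA) = 0x48; 0xFD ⊕ 0x48 = 0xB5.
Blocks that differ from the original plaintext: P[1].

P[0] = 0x4F, P[1] = 0xFD, P[2] = 0x11, P[3] = 0xA5, P[4] = 0xB5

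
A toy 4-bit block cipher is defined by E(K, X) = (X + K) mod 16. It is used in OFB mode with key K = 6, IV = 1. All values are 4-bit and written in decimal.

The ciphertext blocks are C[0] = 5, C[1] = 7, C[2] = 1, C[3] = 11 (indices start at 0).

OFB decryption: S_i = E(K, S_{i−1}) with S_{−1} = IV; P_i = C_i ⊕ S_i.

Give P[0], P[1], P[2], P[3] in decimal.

P[0]: S = E(K, 1) = 7; 5 ⊕ 7 = 2.
P[1]: S = E(K, 7) = 13; 7 ⊕ 13 = 10.
P[2]: S = E(K, 13) = 3; 1 ⊕ 3 = 2.
P[3]: S = E(K, 3) = 9; 11 ⊕ 9 = 2.

P[0] = 2, P[1] = 10, P[2] = 2, P[3] = 2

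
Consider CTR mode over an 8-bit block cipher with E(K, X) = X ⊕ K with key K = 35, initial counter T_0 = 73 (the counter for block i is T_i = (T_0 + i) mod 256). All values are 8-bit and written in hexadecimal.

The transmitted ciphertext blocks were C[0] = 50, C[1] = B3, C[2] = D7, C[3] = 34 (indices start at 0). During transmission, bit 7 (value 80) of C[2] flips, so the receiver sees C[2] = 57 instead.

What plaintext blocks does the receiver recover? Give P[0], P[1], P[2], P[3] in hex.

CTR decryption: S_i = E(K, T_i) where T_i is the counter for block i; P_i = C_i ⊕ S_i.
Only C[2] changed, to 57. In CTR, a change in C_i flips the same bit in P_i only; the keystream is unaffected. Decrypting the received ciphertext:
P[0]: T = 73, S = E(K, T) = 46; 50 ⊕ 46 = 16.
P[1]: T = 74, S = E(K, T) = 41; B3 ⊕ 41 = F2.
P[2]: T = 75, S = E(K, T) = 40; 57 ⊕ 40 = 17.
P[3]: T = 76, S = E(K, T) = 43; 34 ⊕ 43 = 77.
Blocks that differ from the original plaintext: P[2].

P[0] = 16, P[1] = F2, P[2] = 17, P[3] = 77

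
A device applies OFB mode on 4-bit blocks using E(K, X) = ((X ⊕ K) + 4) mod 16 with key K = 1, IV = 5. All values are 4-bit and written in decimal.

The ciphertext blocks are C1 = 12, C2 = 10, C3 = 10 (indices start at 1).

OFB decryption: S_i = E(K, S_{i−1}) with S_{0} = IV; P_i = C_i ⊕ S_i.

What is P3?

P1: S = E(K, 5) = 8; 12 ⊕ 8 = 4.
P2: S = E(K, 8) = 13; 10 ⊕ 13 = 7.
P3: S = E(K, 13) = 0; 10 ⊕ 0 = 10.

P3 = 10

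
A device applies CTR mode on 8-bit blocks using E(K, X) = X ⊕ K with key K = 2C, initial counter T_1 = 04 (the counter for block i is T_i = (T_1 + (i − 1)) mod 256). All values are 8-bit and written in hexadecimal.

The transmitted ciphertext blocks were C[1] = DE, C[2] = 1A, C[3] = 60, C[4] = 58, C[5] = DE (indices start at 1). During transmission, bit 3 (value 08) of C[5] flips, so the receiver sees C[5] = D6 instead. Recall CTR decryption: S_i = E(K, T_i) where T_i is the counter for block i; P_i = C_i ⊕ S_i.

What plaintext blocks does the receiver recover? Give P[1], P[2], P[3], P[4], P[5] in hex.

Only C[5] changed, to D6. In CTR, a change in C_i flips the same bit in P_i only; the keystream is unaffected. Decrypting the received ciphertext:
P[1]: T = 04, S = E(K, T) = 28; DE ⊕ 28 = F6.
P[2]: T = 05, S = E(K, T) = 29; 1A ⊕ 29 = 33.
P[3]: T = 06, S = E(K, T) = 2A; 60 ⊕ 2A = 4A.
P[4]: T = 07, S = E(K, T) = 2B; 58 ⊕ 2B = 73.
P[5]: T = 08, S = E(K, T) = 24; D6 ⊕ 24 = F2.
Blocks that differ from the original plaintext: P[5].

P[1] = F6, P[2] = 33, P[3] = 4A, P[4] = 73, P[5] = F2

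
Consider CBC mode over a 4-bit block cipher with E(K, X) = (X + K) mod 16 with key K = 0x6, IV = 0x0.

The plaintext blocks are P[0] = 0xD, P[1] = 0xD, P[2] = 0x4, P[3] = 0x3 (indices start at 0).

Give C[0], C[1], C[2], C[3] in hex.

C[0] = 0x3, C[1] = 0x4, C[2] = 0x6, C[3] = 0xB

CBC encryption: C_i = E(K, P_i ⊕ C_{i−1}), with C_{−1} = IV.
C[0]: P[0] ⊕ 0x0 = 0xD; E(K, 0xD) = 0x3.
C[1]: P[1] ⊕ 0x3 = 0xE; E(K, 0xE) = 0x4.
C[2]: P[2] ⊕ 0x4 = 0x0; E(K, 0x0) = 0x6.
C[3]: P[3] ⊕ 0x6 = 0x5; E(K, 0x5) = 0xB.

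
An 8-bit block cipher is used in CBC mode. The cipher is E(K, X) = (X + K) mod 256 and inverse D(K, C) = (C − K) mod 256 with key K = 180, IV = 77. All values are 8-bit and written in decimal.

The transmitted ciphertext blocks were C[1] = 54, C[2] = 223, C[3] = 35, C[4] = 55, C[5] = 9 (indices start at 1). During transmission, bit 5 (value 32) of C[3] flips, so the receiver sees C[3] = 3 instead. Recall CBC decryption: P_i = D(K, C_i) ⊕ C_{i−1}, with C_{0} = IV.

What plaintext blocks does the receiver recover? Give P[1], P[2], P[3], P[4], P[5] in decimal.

Only C[3] changed, to 3. In CBC, a change in C_i garbles P_i and flips the same bit in P_{i+1}. Decrypting the received ciphertext:
P[1]: D(K, 54) = 130; 130 ⊕ 77 = 207.
P[2]: D(K, 223) = 43; 43 ⊕ 54 = 29.
P[3]: D(K, 3) = 79; 79 ⊕ 223 = 144.
P[4]: D(K, 55) = 131; 131 ⊕ 3 = 128.
P[5]: D(K, 9) = 85; 85 ⊕ 55 = 98.
Blocks that differ from the original plaintext: P[3], P[4].

P[1] = 207, P[2] = 29, P[3] = 144, P[4] = 128, P[5] = 98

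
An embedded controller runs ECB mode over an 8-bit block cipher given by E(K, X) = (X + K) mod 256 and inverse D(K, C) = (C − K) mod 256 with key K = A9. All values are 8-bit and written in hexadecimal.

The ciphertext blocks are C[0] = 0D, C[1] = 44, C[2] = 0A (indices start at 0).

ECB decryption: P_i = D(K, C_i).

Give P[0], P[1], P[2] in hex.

P[0] = 64, P[1] = 9B, P[2] = 61

P[0]: D(K, 0D) = 64.
P[1]: D(K, 44) = 9B.
P[2]: D(K, 0A) = 61.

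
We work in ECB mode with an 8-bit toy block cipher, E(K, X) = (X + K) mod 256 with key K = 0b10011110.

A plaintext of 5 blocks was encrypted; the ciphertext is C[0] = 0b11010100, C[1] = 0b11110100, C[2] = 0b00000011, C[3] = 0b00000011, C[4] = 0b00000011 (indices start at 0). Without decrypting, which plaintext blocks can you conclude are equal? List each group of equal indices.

P[2] = P[3] = P[4]

ECB encrypts each block independently with the same key, so equal ciphertext blocks imply equal plaintext blocks.
C[2] = C[3] = C[4] = 0b00000011, so P[2] = P[3] = P[4].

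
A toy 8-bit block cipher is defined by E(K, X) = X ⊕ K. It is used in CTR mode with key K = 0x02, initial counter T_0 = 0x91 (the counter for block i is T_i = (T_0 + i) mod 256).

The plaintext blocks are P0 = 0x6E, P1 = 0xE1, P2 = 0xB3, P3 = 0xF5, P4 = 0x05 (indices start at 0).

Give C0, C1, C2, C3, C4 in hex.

C0 = 0xFD, C1 = 0x71, C2 = 0x22, C3 = 0x63, C4 = 0x92

CTR encryption: S_i = E(K, T_i) where T_i is the counter for block i; C_i = P_i ⊕ S_i.
C0: T = 0x91, S = E(K, T) = 0x93; 0x6E ⊕ 0x93 = 0xFD.
C1: T = 0x92, S = E(K, T) = 0x90; 0xE1 ⊕ 0x90 = 0x71.
C2: T = 0x93, S = E(K, T) = 0x91; 0xB3 ⊕ 0x91 = 0x22.
C3: T = 0x94, S = E(K, T) = 0x96; 0xF5 ⊕ 0x96 = 0x63.
C4: T = 0x95, S = E(K, T) = 0x97; 0x05 ⊕ 0x97 = 0x92.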